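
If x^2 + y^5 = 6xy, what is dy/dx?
Differentiate both sides with respect to x, treating y as y(x). By the chain rule, any term containing y contributes a factor of y' = dy/dx when we differentiate it.

Move every term to one side and write the relation as F(x, y) = 0. Term by term,
  d/dx[x^2] = 2x
  d/dx[-6xy] = -6x·y' - 6y
  d/dx[y^5] = 5y^4·y'

The pieces without y' make up ∂F/∂x and the coefficient of y' is ∂F/∂y:
  ∂F/∂x = 2x - 6y,
  ∂F/∂y = -6x + 5y^4.

Since d/dx[F] = ∂F/∂x + (∂F/∂y)·y' = 0, solve for y':
  (∂F/∂y)·y' = -∂F/∂x
  dy/dx = -(∂F/∂x)/(∂F/∂y) = -(2x - 6y)/(-6x + 5y^4) = 2(x - 3y)/(6x - 5y^4)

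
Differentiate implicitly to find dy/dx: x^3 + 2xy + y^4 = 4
Differentiate both sides with respect to x, treating y as y(x). By the chain rule, any term containing y contributes a factor of y' = dy/dx when we differentiate it.

Move every term to one side and write the relation as F(x, y) = 0. Term by term,
  d/dx[x^3] = 3x^2
  d/dx[2xy] = 2x·y' + 2y
  d/dx[y^4] = 4y^3·y'
  d/dx[-4] = 0

The pieces without y' make up ∂F/∂x and the coefficient of y' is ∂F/∂y:
  ∂F/∂x = 3x^2 + 2y,
  ∂F/∂y = 2x + 4y^3.

Since d/dx[F] = ∂F/∂x + (∂F/∂y)·y' = 0, solve for y':
  (∂F/∂y)·y' = -∂F/∂x
  dy/dx = -(∂F/∂x)/(∂F/∂y) = -(3x^2 + 2y)/(2x + 4y^3) = (-3x^2/2 - y)/(x + 2y^3)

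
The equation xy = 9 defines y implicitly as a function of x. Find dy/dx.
Differentiate both sides with respect to x, treating y as y(x). By the chain rule, any term containing y contributes a factor of y' = dy/dx when we differentiate it.

Move every term to one side and write the relation as F(x, y) = 0. Term by term,
  d/dx[xy] = x·y' + y
  d/dx[-9] = 0

The pieces without y' make up ∂F/∂x and the coefficient of y' is ∂F/∂y:
  ∂F/∂x = y,
  ∂F/∂y = x.

Since d/dx[F] = ∂F/∂x + (∂F/∂y)·y' = 0, solve for y':
  (∂F/∂y)·y' = -∂F/∂x
  dy/dx = -(∂F/∂x)/(∂F/∂y) = -(y)/(x) = -y/x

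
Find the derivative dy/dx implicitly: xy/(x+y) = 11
Take d/dx of both sides. Since y is implicitly a function of x, the chain rule attaches a y' = dy/dx factor whenever we differentiate through y.

Set F(x, y) = (left side) − (right side), so the curve is F = 0. Differentiating each term of F:
  d/dx[xy/(x + y)] = xy(-y' - 1)/(x + y)^2 + x·y'/(x + y) + y/(x + y)
  d/dx[-11] = 0

Collecting, the y'-free part is the partial derivative in x and the y' coefficient is the partial derivative in y:
  ∂F/∂x = -xy/(x + y)^2 + y/(x + y)
  ∂F/∂y = -xy/(x + y)^2 + x/(x + y)

so d/dx[F(x, y(x))] = ∂F/∂x + (∂F/∂y)·y' = 0. Rearranging,
  dy/dx = -(∂F/∂x)/(∂F/∂y) = -(-xy/(x + y)^2 + y/(x + y))/(-xy/(x + y)^2 + x/(x + y))
        = -(y^2/(x + y)^2)/(x^2/(x + y)^2) = -y^2/x^2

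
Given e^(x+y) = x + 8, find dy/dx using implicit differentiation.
Differentiate the relation implicitly: treat y = y(x) and apply the chain rule, so every y-derivative picks up a y' = dy/dx factor.

With everything moved to the left-hand side, differentiate term by term:
  d/dx[-x] = -1
  d/dx[e^(x + y)] = (y' + 1)·e^(x + y)
  d/dx[-8] = 0

Separating the contributions that come from x directly and those that come through y:
  without y':      e^(x + y) - 1
  multiplying y':  e^(x + y)

so (e^(x + y) - 1) + (e^(x + y))·y' = 0, and therefore
  dy/dx = -(e^(x + y) - 1)/(e^(x + y)) = e^(-x - y) - 1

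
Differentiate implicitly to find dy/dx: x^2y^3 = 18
Take d/dx of both sides. Since y is implicitly a function of x, the chain rule attaches a y' = dy/dx factor whenever we differentiate through y.

Set F(x, y) = (left side) − (right side), so the curve is F = 0. Differentiating each term of F:
  d/dx[x^2y^3] = 3x^2y^2·y' + 2xy^3
  d/dx[-18] = 0

Collecting, the y'-free part is the partial derivative in x and the y' coefficient is the partial derivative in y:
  ∂F/∂x = 2xy^3
  ∂F/∂y = 3x^2y^2

so d/dx[F(x, y(x))] = ∂F/∂x + (∂F/∂y)·y' = 0. Rearranging,
  dy/dx = -(∂F/∂x)/(∂F/∂y) = -(2xy^3)/(3x^2y^2) = -2y/(3x)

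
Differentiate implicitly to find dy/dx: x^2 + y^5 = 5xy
Apply d/dx to both sides, remembering that y depends on x. Each occurrence of y therefore brings in a y' = dy/dx via the chain rule.

With F(x, y) equal to the left-hand side minus the right, differentiate F term by term:
  d/dx[x^2] = 2x
  d/dx[-5xy] = -5x·y' - 5y
  d/dx[y^5] = 5y^4·y'
Adding these up, d/dx[F] = 0 becomes
  (2x - 5y) + (-5x + 5y^4)·y' = 0,
so isolating y',
  dy/dx = -(2x - 5y)/(-5x + 5y^4) = (2x/5 - y)/(x - y^4)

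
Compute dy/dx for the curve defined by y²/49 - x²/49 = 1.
Apply d/dx to both sides, remembering that y depends on x. Each occurrence of y therefore brings in a y' = dy/dx via the chain rule.

With F(x, y) equal to the left-hand side minus the right, differentiate F term by term:
  d/dx[-x^2/49] = -2x/49
  d/dx[y^2/49] = 2y·y'/49
  d/dx[-1] = 0
Adding these up, d/dx[F] = 0 becomes
  (-2x/49) + (2y/49)·y' = 0,
so isolating y',
  dy/dx = -(-2x/49)/(2y/49) = x/y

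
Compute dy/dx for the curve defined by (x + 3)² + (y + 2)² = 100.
Differentiate the relation implicitly: treat y = y(x) and apply the chain rule, so every y-derivative picks up a y' = dy/dx factor.

With everything moved to the left-hand side, differentiate term by term:
  d/dx[(x + 3)^2] = 2x + 6
  d/dx[(y + 2)^2] = 2·y'(y + 2)
  d/dx[-100] = 0

Separating the contributions that come from x directly and those that come through y:
  without y':      2x + 6
  multiplying y':  2y + 4

so (2x + 6) + (2y + 4)·y' = 0, and therefore
  dy/dx = -(2x + 6)/(2y + 4) = (-x - 3)/(y + 2)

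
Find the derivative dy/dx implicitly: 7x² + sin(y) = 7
Differentiate the relation implicitly: treat y = y(x) and apply the chain rule, so every y-derivative picks up a y' = dy/dx factor.

With everything moved to the left-hand side, differentiate term by term:
  d/dx[7x^2] = 14x
  d/dx[sin(y)] = y'·cos(y)
  d/dx[-7] = 0

Separating the contributions that come from x directly and those that come through y:
  without y':      14x
  multiplying y':  cos(y)

so (14x) + (cos(y))·y' = 0, and therefore
  dy/dx = -(14x)/(cos(y)) = -14x/cos(y)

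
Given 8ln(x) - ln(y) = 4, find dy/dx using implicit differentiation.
Take d/dx of both sides. Since y is implicitly a function of x, the chain rule attaches a y' = dy/dx factor whenever we differentiate through y.

Set F(x, y) = (left side) − (right side), so the curve is F = 0. Differentiating each term of F:
  d/dx[8ln(x)] = 8/x
  d/dx[-ln(y)] = -y'/y
  d/dx[-4] = 0

Collecting, the y'-free part is the partial derivative in x and the y' coefficient is the partial derivative in y:
  ∂F/∂x = 8/x
  ∂F/∂y = -1/y

so d/dx[F(x, y(x))] = ∂F/∂x + (∂F/∂y)·y' = 0. Rearranging,
  dy/dx = -(∂F/∂x)/(∂F/∂y) = -(8/x)/(-1/y) = 8y/x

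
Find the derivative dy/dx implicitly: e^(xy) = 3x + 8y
Differentiate both sides with respect to x, treating y as y(x). By the chain rule, any term containing y contributes a factor of y' = dy/dx when we differentiate it.

Move every term to one side and write the relation as F(x, y) = 0. Term by term,
  d/dx[-3x] = -3
  d/dx[-8y] = -8·y'
  d/dx[e^(xy)] = (x·y' + y)·e^(xy)

The pieces without y' make up ∂F/∂x and the coefficient of y' is ∂F/∂y:
  ∂F/∂x = y·e^(xy) - 3,
  ∂F/∂y = x·e^(xy) - 8.

Since d/dx[F] = ∂F/∂x + (∂F/∂y)·y' = 0, solve for y':
  (∂F/∂y)·y' = -∂F/∂x
  dy/dx = -(∂F/∂x)/(∂F/∂y) = -(y·e^(xy) - 3)/(x·e^(xy) - 8) = (-y·e^(xy) + 3)/(x·e^(xy) - 8)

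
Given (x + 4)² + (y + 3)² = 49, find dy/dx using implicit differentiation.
Differentiate the relation implicitly: treat y = y(x) and apply the chain rule, so every y-derivative picks up a y' = dy/dx factor.

With everything moved to the left-hand side, differentiate term by term:
  d/dx[(x + 4)^2] = 2x + 8
  d/dx[(y + 3)^2] = 2·y'(y + 3)
  d/dx[-49] = 0

Separating the contributions that come from x directly and those that come through y:
  without y':      2x + 8
  multiplying y':  2y + 6

so (2x + 8) + (2y + 6)·y' = 0, and therefore
  dy/dx = -(2x + 8)/(2y + 6) = (-x - 4)/(y + 3)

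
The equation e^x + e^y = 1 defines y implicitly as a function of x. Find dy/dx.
Take d/dx of both sides. Since y is implicitly a function of x, the chain rule attaches a y' = dy/dx factor whenever we differentiate through y.

Set F(x, y) = (left side) − (right side), so the curve is F = 0. Differentiating each term of F:
  d/dx[e^(x)] = e^(x)
  d/dx[e^(y)] = y'·e^(y)
  d/dx[-1] = 0

Collecting, the y'-free part is the partial derivative in x and the y' coefficient is the partial derivative in y:
  ∂F/∂x = e^(x)
  ∂F/∂y = e^(y)

so d/dx[F(x, y(x))] = ∂F/∂x + (∂F/∂y)·y' = 0. Rearranging,
  dy/dx = -(∂F/∂x)/(∂F/∂y) = -(e^(x))/(e^(y)) = -e^(x - y)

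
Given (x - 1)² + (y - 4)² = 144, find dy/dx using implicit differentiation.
Take d/dx of both sides. Since y is implicitly a function of x, the chain rule attaches a y' = dy/dx factor whenever we differentiate through y.

Set F(x, y) = (left side) − (right side), so the curve is F = 0. Differentiating each term of F:
  d/dx[(x - 1)^2] = 2x - 2
  d/dx[(y - 4)^2] = 2·y'(y - 4)
  d/dx[-144] = 0

Collecting, the y'-free part is the partial derivative in x and the y' coefficient is the partial derivative in y:
  ∂F/∂x = 2x - 2
  ∂F/∂y = 2y - 8

so d/dx[F(x, y(x))] = ∂F/∂x + (∂F/∂y)·y' = 0. Rearranging,
  dy/dx = -(∂F/∂x)/(∂F/∂y) = -(2x - 2)/(2y - 8) = (1 - x)/(y - 4)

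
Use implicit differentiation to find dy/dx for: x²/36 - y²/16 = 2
Differentiate both sides with respect to x, treating y as y(x). By the chain rule, any term containing y contributes a factor of y' = dy/dx when we differentiate it.

Move every term to one side and write the relation as F(x, y) = 0. Term by term,
  d/dx[x^2/36] = x/18
  d/dx[-y^2/16] = -y·y'/8
  d/dx[-2] = 0

The pieces without y' make up ∂F/∂x and the coefficient of y' is ∂F/∂y:
  ∂F/∂x = x/18,
  ∂F/∂y = -y/8.

Since d/dx[F] = ∂F/∂x + (∂F/∂y)·y' = 0, solve for y':
  (∂F/∂y)·y' = -∂F/∂x
  dy/dx = -(∂F/∂x)/(∂F/∂y) = -(x/18)/(-y/8) = 4x/(9y)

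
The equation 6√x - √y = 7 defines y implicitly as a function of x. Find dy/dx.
Differentiate the relation implicitly: treat y = y(x) and apply the chain rule, so every y-derivative picks up a y' = dy/dx factor.

With everything moved to the left-hand side, differentiate term by term:
  d/dx[6√(x)] = 3/√(x)
  d/dx[-√(y)] = -y'/(2√(y))
  d/dx[-7] = 0

Separating the contributions that come from x directly and those that come through y:
  without y':      3/√(x)
  multiplying y':  -1/(2√(y))

so (3/√(x)) + (-1/(2√(y)))·y' = 0, and therefore
  dy/dx = -(3/√(x))/(-1/(2√(y))) = 6√(y)/√(x)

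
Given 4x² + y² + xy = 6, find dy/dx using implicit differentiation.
Apply d/dx to both sides, remembering that y depends on x. Each occurrence of y therefore brings in a y' = dy/dx via the chain rule.

With F(x, y) equal to the left-hand side minus the right, differentiate F term by term:
  d/dx[4x^2] = 8x
  d/dx[xy] = x·y' + y
  d/dx[y^2] = 2y·y'
  d/dx[-6] = 0
Adding these up, d/dx[F] = 0 becomes
  (8x + y) + (x + 2y)·y' = 0,
so isolating y',
  dy/dx = -(8x + y)/(x + 2y) = (-8x - y)/(x + 2y)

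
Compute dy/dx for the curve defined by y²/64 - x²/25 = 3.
Differentiate both sides with respect to x, treating y as y(x). By the chain rule, any term containing y contributes a factor of y' = dy/dx when we differentiate it.

Move every term to one side and write the relation as F(x, y) = 0. Term by term,
  d/dx[-x^2/25] = -2x/25
  d/dx[y^2/64] = y·y'/32
  d/dx[-3] = 0

The pieces without y' make up ∂F/∂x and the coefficient of y' is ∂F/∂y:
  ∂F/∂x = -2x/25,
  ∂F/∂y = y/32.

Since d/dx[F] = ∂F/∂x + (∂F/∂y)·y' = 0, solve for y':
  (∂F/∂y)·y' = -∂F/∂x
  dy/dx = -(∂F/∂x)/(∂F/∂y) = -(-2x/25)/(y/32) = 64x/(25y)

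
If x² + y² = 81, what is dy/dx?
Differentiate both sides with respect to x, treating y as y(x). By the chain rule, any term containing y contributes a factor of y' = dy/dx when we differentiate it.

Move every term to one side and write the relation as F(x, y) = 0. Term by term,
  d/dx[x^2] = 2x
  d/dx[y^2] = 2y·y'
  d/dx[-81] = 0

The pieces without y' make up ∂F/∂x and the coefficient of y' is ∂F/∂y:
  ∂F/∂x = 2x,
  ∂F/∂y = 2y.

Since d/dx[F] = ∂F/∂x + (∂F/∂y)·y' = 0, solve for y':
  (∂F/∂y)·y' = -∂F/∂x
  dy/dx = -(∂F/∂x)/(∂F/∂y) = -(2x)/(2y) = -x/y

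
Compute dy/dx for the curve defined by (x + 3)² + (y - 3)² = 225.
Differentiate both sides with respect to x, treating y as y(x). By the chain rule, any term containing y contributes a factor of y' = dy/dx when we differentiate it.

Move every term to one side and write the relation as F(x, y) = 0. Term by term,
  d/dx[(x + 3)^2] = 2x + 6
  d/dx[(y - 3)^2] = 2·y'(y - 3)
  d/dx[-225] = 0

The pieces without y' make up ∂F/∂x and the coefficient of y' is ∂F/∂y:
  ∂F/∂x = 2x + 6,
  ∂F/∂y = 2y - 6.

Since d/dx[F] = ∂F/∂x + (∂F/∂y)·y' = 0, solve for y':
  (∂F/∂y)·y' = -∂F/∂x
  dy/dx = -(∂F/∂x)/(∂F/∂y) = -(2x + 6)/(2y - 6) = (-x - 3)/(y - 3)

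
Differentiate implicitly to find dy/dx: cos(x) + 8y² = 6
Apply d/dx to both sides, remembering that y depends on x. Each occurrence of y therefore brings in a y' = dy/dx via the chain rule.

With F(x, y) equal to the left-hand side minus the right, differentiate F term by term:
  d/dx[8y^2] = 16y·y'
  d/dx[cos(x)] = -sin(x)
  d/dx[-6] = 0
Adding these up, d/dx[F] = 0 becomes
  (-sin(x)) + (16y)·y' = 0,
so isolating y',
  dy/dx = -(-sin(x))/(16y) = sin(x)/(16y)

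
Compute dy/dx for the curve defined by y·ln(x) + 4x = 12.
Differentiate both sides with respect to x, treating y as y(x). By the chain rule, any term containing y contributes a factor of y' = dy/dx when we differentiate it.

Move every term to one side and write the relation as F(x, y) = 0. Term by term,
  d/dx[4x] = 4
  d/dx[y·ln(x)] = y'·ln(x) + y/x
  d/dx[-12] = 0

The pieces without y' make up ∂F/∂x and the coefficient of y' is ∂F/∂y:
  ∂F/∂x = 4 + y/x,
  ∂F/∂y = ln(x).

Since d/dx[F] = ∂F/∂x + (∂F/∂y)·y' = 0, solve for y':
  (∂F/∂y)·y' = -∂F/∂x
  dy/dx = -(∂F/∂x)/(∂F/∂y) = -(4 + y/x)/(ln(x))
        = -((4x + y)/x)/(ln(x)) = (-4x - y)/(x·ln(x))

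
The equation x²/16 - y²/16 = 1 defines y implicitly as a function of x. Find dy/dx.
Differentiate both sides with respect to x, treating y as y(x). By the chain rule, any term containing y contributes a factor of y' = dy/dx when we differentiate it.

Move every term to one side and write the relation as F(x, y) = 0. Term by term,
  d/dx[x^2/16] = x/8
  d/dx[-y^2/16] = -y·y'/8
  d/dx[-1] = 0

The pieces without y' make up ∂F/∂x and the coefficient of y' is ∂F/∂y:
  ∂F/∂x = x/8,
  ∂F/∂y = -y/8.

Since d/dx[F] = ∂F/∂x + (∂F/∂y)·y' = 0, solve for y':
  (∂F/∂y)·y' = -∂F/∂x
  dy/dx = -(∂F/∂x)/(∂F/∂y) = -(x/8)/(-y/8) = x/y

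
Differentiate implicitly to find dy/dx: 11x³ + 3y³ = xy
Apply d/dx to both sides, remembering that y depends on x. Each occurrence of y therefore brings in a y' = dy/dx via the chain rule.

With F(x, y) equal to the left-hand side minus the right, differentiate F term by term:
  d/dx[11x^3] = 33x^2
  d/dx[-xy] = -x·y' - y
  d/dx[3y^3] = 9y^2·y'
Adding these up, d/dx[F] = 0 becomes
  (33x^2 - y) + (-x + 9y^2)·y' = 0,
so isolating y',
  dy/dx = -(33x^2 - y)/(-x + 9y^2) = (33x^2 - y)/(x - 9y^2)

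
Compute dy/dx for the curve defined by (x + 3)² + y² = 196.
Take d/dx of both sides. Since y is implicitly a function of x, the chain rule attaches a y' = dy/dx factor whenever we differentiate through y.

Set F(x, y) = (left side) − (right side), so the curve is F = 0. Differentiating each term of F:
  d/dx[y^2] = 2y·y'
  d/dx[(x + 3)^2] = 2x + 6
  d/dx[-196] = 0

Collecting, the y'-free part is the partial derivative in x and the y' coefficient is the partial derivative in y:
  ∂F/∂x = 2x + 6
  ∂F/∂y = 2y

so d/dx[F(x, y(x))] = ∂F/∂x + (∂F/∂y)·y' = 0. Rearranging,
  dy/dx = -(∂F/∂x)/(∂F/∂y) = -(2x + 6)/(2y) = (-x - 3)/y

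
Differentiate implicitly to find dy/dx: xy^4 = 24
Differentiate the relation implicitly: treat y = y(x) and apply the chain rule, so every y-derivative picks up a y' = dy/dx factor.

With everything moved to the left-hand side, differentiate term by term:
  d/dx[xy^4] = 4xy^3·y' + y^4
  d/dx[-24] = 0

Separating the contributions that come from x directly and those that come through y:
  without y':      y^4
  multiplying y':  4xy^3

so (y^4) + (4xy^3)·y' = 0, and therefore
  dy/dx = -(y^4)/(4xy^3) = -y/(4x)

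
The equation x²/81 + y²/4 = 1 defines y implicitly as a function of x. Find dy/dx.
Take d/dx of both sides. Since y is implicitly a function of x, the chain rule attaches a y' = dy/dx factor whenever we differentiate through y.

Set F(x, y) = (left side) − (right side), so the curve is F = 0. Differentiating each term of F:
  d/dx[x^2/81] = 2x/81
  d/dx[y^2/4] = y·y'/2
  d/dx[-1] = 0

Collecting, the y'-free part is the partial derivative in x and the y' coefficient is the partial derivative in y:
  ∂F/∂x = 2x/81
  ∂F/∂y = y/2

so d/dx[F(x, y(x))] = ∂F/∂x + (∂F/∂y)·y' = 0. Rearranging,
  dy/dx = -(∂F/∂x)/(∂F/∂y) = -(2x/81)/(y/2) = -4x/(81y)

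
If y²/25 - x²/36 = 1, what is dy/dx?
Differentiate both sides with respect to x, treating y as y(x). By the chain rule, any term containing y contributes a factor of y' = dy/dx when we differentiate it.

Move every term to one side and write the relation as F(x, y) = 0. Term by term,
  d/dx[-x^2/36] = -x/18
  d/dx[y^2/25] = 2y·y'/25
  d/dx[-1] = 0

The pieces without y' make up ∂F/∂x and the coefficient of y' is ∂F/∂y:
  ∂F/∂x = -x/18,
  ∂F/∂y = 2y/25.

Since d/dx[F] = ∂F/∂x + (∂F/∂y)·y' = 0, solve for y':
  (∂F/∂y)·y' = -∂F/∂x
  dy/dx = -(∂F/∂x)/(∂F/∂y) = -(-x/18)/(2y/25) = 25x/(36y)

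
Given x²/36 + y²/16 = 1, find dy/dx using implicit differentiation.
Take d/dx of both sides. Since y is implicitly a function of x, the chain rule attaches a y' = dy/dx factor whenever we differentiate through y.

Set F(x, y) = (left side) − (right side), so the curve is F = 0. Differentiating each term of F:
  d/dx[x^2/36] = x/18
  d/dx[y^2/16] = y·y'/8
  d/dx[-1] = 0

Collecting, the y'-free part is the partial derivative in x and the y' coefficient is the partial derivative in y:
  ∂F/∂x = x/18
  ∂F/∂y = y/8

so d/dx[F(x, y(x))] = ∂F/∂x + (∂F/∂y)·y' = 0. Rearranging,
  dy/dx = -(∂F/∂x)/(∂F/∂y) = -(x/18)/(y/8) = -4x/(9y)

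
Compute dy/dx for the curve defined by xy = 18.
Take d/dx of both sides. Since y is implicitly a function of x, the chain rule attaches a y' = dy/dx factor whenever we differentiate through y.

Set F(x, y) = (left side) − (right side), so the curve is F = 0. Differentiating each term of F:
  d/dx[xy] = x·y' + y
  d/dx[-18] = 0

Collecting, the y'-free part is the partial derivative in x and the y' coefficient is the partial derivative in y:
  ∂F/∂x = y
  ∂F/∂y = x

so d/dx[F(x, y(x))] = ∂F/∂x + (∂F/∂y)·y' = 0. Rearranging,
  dy/dx = -(∂F/∂x)/(∂F/∂y) = -(y)/(x) = -y/x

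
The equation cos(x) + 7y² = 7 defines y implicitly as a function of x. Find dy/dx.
Differentiate both sides with respect to x, treating y as y(x). By the chain rule, any term containing y contributes a factor of y' = dy/dx when we differentiate it.

Move every term to one side and write the relation as F(x, y) = 0. Term by term,
  d/dx[7y^2] = 14y·y'
  d/dx[cos(x)] = -sin(x)
  d/dx[-7] = 0

The pieces without y' make up ∂F/∂x and the coefficient of y' is ∂F/∂y:
  ∂F/∂x = -sin(x),
  ∂F/∂y = 14y.

Since d/dx[F] = ∂F/∂x + (∂F/∂y)·y' = 0, solve for y':
  (∂F/∂y)·y' = -∂F/∂x
  dy/dx = -(∂F/∂x)/(∂F/∂y) = -(-sin(x))/(14y) = sin(x)/(14y)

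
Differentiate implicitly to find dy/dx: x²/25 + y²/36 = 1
Take d/dx of both sides. Since y is implicitly a function of x, the chain rule attaches a y' = dy/dx factor whenever we differentiate through y.

Set F(x, y) = (left side) − (right side), so the curve is F = 0. Differentiating each term of F:
  d/dx[x^2/25] = 2x/25
  d/dx[y^2/36] = y·y'/18
  d/dx[-1] = 0

Collecting, the y'-free part is the partial derivative in x and the y' coefficient is the partial derivative in y:
  ∂F/∂x = 2x/25
  ∂F/∂y = y/18

so d/dx[F(x, y(x))] = ∂F/∂x + (∂F/∂y)·y' = 0. Rearranging,
  dy/dx = -(∂F/∂x)/(∂F/∂y) = -(2x/25)/(y/18) = -36x/(25y)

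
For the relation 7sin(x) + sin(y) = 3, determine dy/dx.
Apply d/dx to both sides, remembering that y depends on x. Each occurrence of y therefore brings in a y' = dy/dx via the chain rule.

With F(x, y) equal to the left-hand side minus the right, differentiate F term by term:
  d/dx[7sin(x)] = 7cos(x)
  d/dx[sin(y)] = y'·cos(y)
  d/dx[-3] = 0
Adding these up, d/dx[F] = 0 becomes
  (7cos(x)) + (cos(y))·y' = 0,
so isolating y',
  dy/dx = -(7cos(x))/(cos(y)) = -7cos(x)/cos(y)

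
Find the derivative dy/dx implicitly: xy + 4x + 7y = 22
Apply d/dx to both sides, remembering that y depends on x. Each occurrence of y therefore brings in a y' = dy/dx via the chain rule.

With F(x, y) equal to the left-hand side minus the right, differentiate F term by term:
  d/dx[xy] = x·y' + y
  d/dx[4x] = 4
  d/dx[7y] = 7·y'
  d/dx[-22] = 0
Adding these up, d/dx[F] = 0 becomes
  (y + 4) + (x + 7)·y' = 0,
so isolating y',
  dy/dx = -(y + 4)/(x + 7) = (-y - 4)/(x + 7)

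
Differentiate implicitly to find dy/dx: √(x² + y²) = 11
Differentiate the relation implicitly: treat y = y(x) and apply the chain rule, so every y-derivative picks up a y' = dy/dx factor.

With everything moved to the left-hand side, differentiate term by term:
  d/dx[√(x^2 + y^2)] = (x + y·y')/√(x^2 + y^2)
  d/dx[-11] = 0

Separating the contributions that come from x directly and those that come through y:
  without y':      x/√(x^2 + y^2)
  multiplying y':  y/√(x^2 + y^2)

so (x/√(x^2 + y^2)) + (y/√(x^2 + y^2))·y' = 0, and therefore
  dy/dx = -(x/√(x^2 + y^2))/(y/√(x^2 + y^2)) = -x/y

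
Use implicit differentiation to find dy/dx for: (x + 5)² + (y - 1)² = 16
Differentiate the relation implicitly: treat y = y(x) and apply the chain rule, so every y-derivative picks up a y' = dy/dx factor.

With everything moved to the left-hand side, differentiate term by term:
  d/dx[(x + 5)^2] = 2x + 10
  d/dx[(y - 1)^2] = 2·y'(y - 1)
  d/dx[-16] = 0

Separating the contributions that come from x directly and those that come through y:
  without y':      2x + 10
  multiplying y':  2y - 2

so (2x + 10) + (2y - 2)·y' = 0, and therefore
  dy/dx = -(2x + 10)/(2y - 2) = (-x - 5)/(y - 1)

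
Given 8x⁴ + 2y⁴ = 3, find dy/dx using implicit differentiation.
Apply d/dx to both sides, remembering that y depends on x. Each occurrence of y therefore brings in a y' = dy/dx via the chain rule.

With F(x, y) equal to the left-hand side minus the right, differentiate F term by term:
  d/dx[8x^4] = 32x^3
  d/dx[2y^4] = 8y^3·y'
  d/dx[-3] = 0
Adding these up, d/dx[F] = 0 becomes
  (32x^3) + (8y^3)·y' = 0,
so isolating y',
  dy/dx = -(32x^3)/(8y^3) = -4x^3/y^3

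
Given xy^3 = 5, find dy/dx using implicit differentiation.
Apply d/dx to both sides, remembering that y depends on x. Each occurrence of y therefore brings in a y' = dy/dx via the chain rule.

With F(x, y) equal to the left-hand side minus the right, differentiate F term by term:
  d/dx[xy^3] = 3xy^2·y' + y^3
  d/dx[-5] = 0
Adding these up, d/dx[F] = 0 becomes
  (y^3) + (3xy^2)·y' = 0,
so isolating y',
  dy/dx = -(y^3)/(3xy^2) = -y/(3x)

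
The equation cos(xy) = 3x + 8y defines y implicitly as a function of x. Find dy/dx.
Differentiate both sides with respect to x, treating y as y(x). By the chain rule, any term containing y contributes a factor of y' = dy/dx when we differentiate it.

Move every term to one side and write the relation as F(x, y) = 0. Term by term,
  d/dx[-3x] = -3
  d/dx[-8y] = -8·y'
  d/dx[cos(xy)] = -(x·y' + y)·sin(xy)

The pieces without y' make up ∂F/∂x and the coefficient of y' is ∂F/∂y:
  ∂F/∂x = -y·sin(xy) - 3,
  ∂F/∂y = -x·sin(xy) - 8.

Since d/dx[F] = ∂F/∂x + (∂F/∂y)·y' = 0, solve for y':
  (∂F/∂y)·y' = -∂F/∂x
  dy/dx = -(∂F/∂x)/(∂F/∂y) = -(-y·sin(xy) - 3)/(-x·sin(xy) - 8) = -(y·sin(xy) + 3)/(x·sin(xy) + 8)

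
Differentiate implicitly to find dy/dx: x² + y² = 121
Take d/dx of both sides. Since y is implicitly a function of x, the chain rule attaches a y' = dy/dx factor whenever we differentiate through y.

Set F(x, y) = (left side) − (right side), so the curve is F = 0. Differentiating each term of F:
  d/dx[x^2] = 2x
  d/dx[y^2] = 2y·y'
  d/dx[-121] = 0

Collecting, the y'-free part is the partial derivative in x and the y' coefficient is the partial derivative in y:
  ∂F/∂x = 2x
  ∂F/∂y = 2y

so d/dx[F(x, y(x))] = ∂F/∂x + (∂F/∂y)·y' = 0. Rearranging,
  dy/dx = -(∂F/∂x)/(∂F/∂y) = -(2x)/(2y) = -x/y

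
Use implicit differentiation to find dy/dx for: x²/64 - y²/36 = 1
Differentiate both sides with respect to x, treating y as y(x). By the chain rule, any term containing y contributes a factor of y' = dy/dx when we differentiate it.

Move every term to one side and write the relation as F(x, y) = 0. Term by term,
  d/dx[x^2/64] = x/32
  d/dx[-y^2/36] = -y·y'/18
  d/dx[-1] = 0

The pieces without y' make up ∂F/∂x and the coefficient of y' is ∂F/∂y:
  ∂F/∂x = x/32,
  ∂F/∂y = -y/18.

Since d/dx[F] = ∂F/∂x + (∂F/∂y)·y' = 0, solve for y':
  (∂F/∂y)·y' = -∂F/∂x
  dy/dx = -(∂F/∂x)/(∂F/∂y) = -(x/32)/(-y/18) = 9x/(16y)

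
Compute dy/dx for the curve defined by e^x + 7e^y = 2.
Apply d/dx to both sides, remembering that y depends on x. Each occurrence of y therefore brings in a y' = dy/dx via the chain rule.

With F(x, y) equal to the left-hand side minus the right, differentiate F term by term:
  d/dx[e^(x)] = e^(x)
  d/dx[7e^(y)] = 7·y'·e^(y)
  d/dx[-2] = 0
Adding these up, d/dx[F] = 0 becomes
  (e^(x)) + (7e^(y))·y' = 0,
so isolating y',
  dy/dx = -(e^(x))/(7e^(y)) = -e^(x - y)/7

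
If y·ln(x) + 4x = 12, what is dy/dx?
Take d/dx of both sides. Since y is implicitly a function of x, the chain rule attaches a y' = dy/dx factor whenever we differentiate through y.

Set F(x, y) = (left side) − (right side), so the curve is F = 0. Differentiating each term of F:
  d/dx[4x] = 4
  d/dx[y·ln(x)] = y'·ln(x) + y/x
  d/dx[-12] = 0

Collecting, the y'-free part is the partial derivative in x and the y' coefficient is the partial derivative in y:
  ∂F/∂x = 4 + y/x
  ∂F/∂y = ln(x)

so d/dx[F(x, y(x))] = ∂F/∂x + (∂F/∂y)·y' = 0. Rearranging,
  dy/dx = -(∂F/∂x)/(∂F/∂y) = -(4 + y/x)/(ln(x))
        = -((4x + y)/x)/(ln(x)) = (-4x - y)/(x·ln(x))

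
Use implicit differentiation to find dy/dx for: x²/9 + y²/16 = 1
Apply d/dx to both sides, remembering that y depends on x. Each occurrence of y therefore brings in a y' = dy/dx via the chain rule.

With F(x, y) equal to the left-hand side minus the right, differentiate F term by term:
  d/dx[x^2/9] = 2x/9
  d/dx[y^2/16] = y·y'/8
  d/dx[-1] = 0
Adding these up, d/dx[F] = 0 becomes
  (2x/9) + (y/8)·y' = 0,
so isolating y',
  dy/dx = -(2x/9)/(y/8) = -16x/(9y)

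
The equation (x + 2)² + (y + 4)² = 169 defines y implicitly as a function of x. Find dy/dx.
Take d/dx of both sides. Since y is implicitly a function of x, the chain rule attaches a y' = dy/dx factor whenever we differentiate through y.

Set F(x, y) = (left side) − (right side), so the curve is F = 0. Differentiating each term of F:
  d/dx[(x + 2)^2] = 2x + 4
  d/dx[(y + 4)^2] = 2·y'(y + 4)
  d/dx[-169] = 0

Collecting, the y'-free part is the partial derivative in x and the y' coefficient is the partial derivative in y:
  ∂F/∂x = 2x + 4
  ∂F/∂y = 2y + 8

so d/dx[F(x, y(x))] = ∂F/∂x + (∂F/∂y)·y' = 0. Rearranging,
  dy/dx = -(∂F/∂x)/(∂F/∂y) = -(2x + 4)/(2y + 8) = (-x - 2)/(y + 4)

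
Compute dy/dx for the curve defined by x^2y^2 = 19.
Apply d/dx to both sides, remembering that y depends on x. Each occurrence of y therefore brings in a y' = dy/dx via the chain rule.

With F(x, y) equal to the left-hand side minus the right, differentiate F term by term:
  d/dx[x^2y^2] = 2x^2y·y' + 2xy^2
  d/dx[-19] = 0
Adding these up, d/dx[F] = 0 becomes
  (2xy^2) + (2x^2y)·y' = 0,
so isolating y',
  dy/dx = -(2xy^2)/(2x^2y) = -y/x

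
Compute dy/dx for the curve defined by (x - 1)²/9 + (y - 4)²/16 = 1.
Differentiate the relation implicitly: treat y = y(x) and apply the chain rule, so every y-derivative picks up a y' = dy/dx factor.

With everything moved to the left-hand side, differentiate term by term:
  d/dx[(x - 1)^2/9] = 2x/9 - 2/9
  d/dx[(y - 4)^2/16] = y'(y - 4)/8
  d/dx[-1] = 0

Separating the contributions that come from x directly and those that come through y:
  without y':      2x/9 - 2/9
  multiplying y':  y/8 - 1/2

so (2x/9 - 2/9) + (y/8 - 1/2)·y' = 0, and therefore
  dy/dx = -(2x/9 - 2/9)/(y/8 - 1/2)
        = -(2(x - 1)/9)/((y - 4)/8) = 16(1 - x)/(9(y - 4))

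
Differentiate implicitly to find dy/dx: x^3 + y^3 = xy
Apply d/dx to both sides, remembering that y depends on x. Each occurrence of y therefore brings in a y' = dy/dx via the chain rule.

With F(x, y) equal to the left-hand side minus the right, differentiate F term by term:
  d/dx[x^3] = 3x^2
  d/dx[-xy] = -x·y' - y
  d/dx[y^3] = 3y^2·y'
Adding these up, d/dx[F] = 0 becomes
  (3x^2 - y) + (-x + 3y^2)·y' = 0,
so isolating y',
  dy/dx = -(3x^2 - y)/(-x + 3y^2) = (3x^2 - y)/(x - 3y^2)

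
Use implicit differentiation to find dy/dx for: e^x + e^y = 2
Take d/dx of both sides. Since y is implicitly a function of x, the chain rule attaches a y' = dy/dx factor whenever we differentiate through y.

Set F(x, y) = (left side) − (right side), so the curve is F = 0. Differentiating each term of F:
  d/dx[e^(x)] = e^(x)
  d/dx[e^(y)] = y'·e^(y)
  d/dx[-2] = 0

Collecting, the y'-free part is the partial derivative in x and the y' coefficient is the partial derivative in y:
  ∂F/∂x = e^(x)
  ∂F/∂y = e^(y)

so d/dx[F(x, y(x))] = ∂F/∂x + (∂F/∂y)·y' = 0. Rearranging,
  dy/dx = -(∂F/∂x)/(∂F/∂y) = -(e^(x))/(e^(y)) = -e^(x - y)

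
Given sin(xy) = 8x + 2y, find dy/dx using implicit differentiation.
Differentiate the relation implicitly: treat y = y(x) and apply the chain rule, so every y-derivative picks up a y' = dy/dx factor.

With everything moved to the left-hand side, differentiate term by term:
  d/dx[-8x] = -8
  d/dx[-2y] = -2·y'
  d/dx[sin(xy)] = (x·y' + y)·cos(xy)

Separating the contributions that come from x directly and those that come through y:
  without y':      y·cos(xy) - 8
  multiplying y':  x·cos(xy) - 2

so (y·cos(xy) - 8) + (x·cos(xy) - 2)·y' = 0, and therefore
  dy/dx = -(y·cos(xy) - 8)/(x·cos(xy) - 2) = (-y·cos(xy) + 8)/(x·cos(xy) - 2)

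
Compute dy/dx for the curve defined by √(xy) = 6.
Differentiate the relation implicitly: treat y = y(x) and apply the chain rule, so every y-derivative picks up a y' = dy/dx factor.

With everything moved to the left-hand side, differentiate term by term:
  d/dx[√(xy)] = √(xy)(x·y'/2 + y/2)/(xy)
  d/dx[-6] = 0

Separating the contributions that come from x directly and those that come through y:
  without y':      √(xy)/(2x)
  multiplying y':  √(xy)/(2y)

so (√(xy)/(2x)) + (√(xy)/(2y))·y' = 0, and therefore
  dy/dx = -(√(xy)/(2x))/(√(xy)/(2y)) = -y/x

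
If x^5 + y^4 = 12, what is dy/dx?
Differentiate the relation implicitly: treat y = y(x) and apply the chain rule, so every y-derivative picks up a y' = dy/dx factor.

With everything moved to the left-hand side, differentiate term by term:
  d/dx[x^5] = 5x^4
  d/dx[y^4] = 4y^3·y'
  d/dx[-12] = 0

Separating the contributions that come from x directly and those that come through y:
  without y':      5x^4
  multiplying y':  4y^3

so (5x^4) + (4y^3)·y' = 0, and therefore
  dy/dx = -(5x^4)/(4y^3) = -5x^4/(4y^3)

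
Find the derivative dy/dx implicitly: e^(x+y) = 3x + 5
Differentiate the relation implicitly: treat y = y(x) and apply the chain rule, so every y-derivative picks up a y' = dy/dx factor.

With everything moved to the left-hand side, differentiate term by term:
  d/dx[-3x] = -3
  d/dx[e^(x + y)] = (y' + 1)·e^(x + y)
  d/dx[-5] = 0

Separating the contributions that come from x directly and those that come through y:
  without y':      e^(x + y) - 3
  multiplying y':  e^(x + y)

so (e^(x + y) - 3) + (e^(x + y))·y' = 0, and therefore
  dy/dx = -(e^(x + y) - 3)/(e^(x + y)) = 3e^(-x - y) - 1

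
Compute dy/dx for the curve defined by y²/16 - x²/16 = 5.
Apply d/dx to both sides, remembering that y depends on x. Each occurrence of y therefore brings in a y' = dy/dx via the chain rule.

With F(x, y) equal to the left-hand side minus the right, differentiate F term by term:
  d/dx[-x^2/16] = -x/8
  d/dx[y^2/16] = y·y'/8
  d/dx[-5] = 0
Adding these up, d/dx[F] = 0 becomes
  (-x/8) + (y/8)·y' = 0,
so isolating y',
  dy/dx = -(-x/8)/(y/8) = x/y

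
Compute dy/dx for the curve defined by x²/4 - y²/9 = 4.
Apply d/dx to both sides, remembering that y depends on x. Each occurrence of y therefore brings in a y' = dy/dx via the chain rule.

With F(x, y) equal to the left-hand side minus the right, differentiate F term by term:
  d/dx[x^2/4] = x/2
  d/dx[-y^2/9] = -2y·y'/9
  d/dx[-4] = 0
Adding these up, d/dx[F] = 0 becomes
  (x/2) + (-2y/9)·y' = 0,
so isolating y',
  dy/dx = -(x/2)/(-2y/9) = 9x/(4y)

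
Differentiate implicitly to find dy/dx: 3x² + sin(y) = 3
Apply d/dx to both sides, remembering that y depends on x. Each occurrence of y therefore brings in a y' = dy/dx via the chain rule.

With F(x, y) equal to the left-hand side minus the right, differentiate F term by term:
  d/dx[3x^2] = 6x
  d/dx[sin(y)] = y'·cos(y)
  d/dx[-3] = 0
Adding these up, d/dx[F] = 0 becomes
  (6x) + (cos(y))·y' = 0,
so isolating y',
  dy/dx = -(6x)/(cos(y)) = -6x/cos(y)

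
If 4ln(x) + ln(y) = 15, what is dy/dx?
Take d/dx of both sides. Since y is implicitly a function of x, the chain rule attaches a y' = dy/dx factor whenever we differentiate through y.

Set F(x, y) = (left side) − (right side), so the curve is F = 0. Differentiating each term of F:
  d/dx[4ln(x)] = 4/x
  d/dx[ln(y)] = y'/y
  d/dx[-15] = 0

Collecting, the y'-free part is the partial derivative in x and the y' coefficient is the partial derivative in y:
  ∂F/∂x = 4/x
  ∂F/∂y = 1/y

so d/dx[F(x, y(x))] = ∂F/∂x + (∂F/∂y)·y' = 0. Rearranging,
  dy/dx = -(∂F/∂x)/(∂F/∂y) = -(4/x)/(1/y) = -4y/x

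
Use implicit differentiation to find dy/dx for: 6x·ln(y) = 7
Differentiate both sides with respect to x, treating y as y(x). By the chain rule, any term containing y contributes a factor of y' = dy/dx when we differentiate it.

Move every term to one side and write the relation as F(x, y) = 0. Term by term,
  d/dx[6x·ln(y)] = 6x·y'/y + 6ln(y)
  d/dx[-7] = 0

The pieces without y' make up ∂F/∂x and the coefficient of y' is ∂F/∂y:
  ∂F/∂x = 6ln(y),
  ∂F/∂y = 6x/y.

Since d/dx[F] = ∂F/∂x + (∂F/∂y)·y' = 0, solve for y':
  (∂F/∂y)·y' = -∂F/∂x
  dy/dx = -(∂F/∂x)/(∂F/∂y) = -(6ln(y))/(6x/y) = -y·ln(y)/x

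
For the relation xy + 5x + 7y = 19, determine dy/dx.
Differentiate the relation implicitly: treat y = y(x) and apply the chain rule, so every y-derivative picks up a y' = dy/dx factor.

With everything moved to the left-hand side, differentiate term by term:
  d/dx[xy] = x·y' + y
  d/dx[5x] = 5
  d/dx[7y] = 7·y'
  d/dx[-19] = 0

Separating the contributions that come from x directly and those that come through y:
  without y':      y + 5
  multiplying y':  x + 7

so (y + 5) + (x + 7)·y' = 0, and therefore
  dy/dx = -(y + 5)/(x + 7) = (-y - 5)/(x + 7)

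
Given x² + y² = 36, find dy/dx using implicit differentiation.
Differentiate the relation implicitly: treat y = y(x) and apply the chain rule, so every y-derivative picks up a y' = dy/dx factor.

With everything moved to the left-hand side, differentiate term by term:
  d/dx[x^2] = 2x
  d/dx[y^2] = 2y·y'
  d/dx[-36] = 0

Separating the contributions that come from x directly and those that come through y:
  without y':      2x
  multiplying y':  2y

so (2x) + (2y)·y' = 0, and therefore
  dy/dx = -(2x)/(2y) = -x/y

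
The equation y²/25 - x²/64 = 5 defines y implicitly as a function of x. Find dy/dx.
Differentiate both sides with respect to x, treating y as y(x). By the chain rule, any term containing y contributes a factor of y' = dy/dx when we differentiate it.

Move every term to one side and write the relation as F(x, y) = 0. Term by term,
  d/dx[-x^2/64] = -x/32
  d/dx[y^2/25] = 2y·y'/25
  d/dx[-5] = 0

The pieces without y' make up ∂F/∂x and the coefficient of y' is ∂F/∂y:
  ∂F/∂x = -x/32,
  ∂F/∂y = 2y/25.

Since d/dx[F] = ∂F/∂x + (∂F/∂y)·y' = 0, solve for y':
  (∂F/∂y)·y' = -∂F/∂x
  dy/dx = -(∂F/∂x)/(∂F/∂y) = -(-x/32)/(2y/25) = 25x/(64y)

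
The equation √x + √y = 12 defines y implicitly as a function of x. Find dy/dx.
Apply d/dx to both sides, remembering that y depends on x. Each occurrence of y therefore brings in a y' = dy/dx via the chain rule.

With F(x, y) equal to the left-hand side minus the right, differentiate F term by term:
  d/dx[√(x)] = 1/(2√(x))
  d/dx[√(y)] = y'/(2√(y))
  d/dx[-12] = 0
Adding these up, d/dx[F] = 0 becomes
  (1/(2√(x))) + (1/(2√(y)))·y' = 0,
so isolating y',
  dy/dx = -(1/(2√(x)))/(1/(2√(y))) = -√(y)/√(x)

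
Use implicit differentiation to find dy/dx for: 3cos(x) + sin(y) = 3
Differentiate the relation implicitly: treat y = y(x) and apply the chain rule, so every y-derivative picks up a y' = dy/dx factor.

With everything moved to the left-hand side, differentiate term by term:
  d/dx[sin(y)] = y'·cos(y)
  d/dx[3cos(x)] = -3sin(x)
  d/dx[-3] = 0

Separating the contributions that come from x directly and those that come through y:
  without y':      -3sin(x)
  multiplying y':  cos(y)

so (-3sin(x)) + (cos(y))·y' = 0, and therefore
  dy/dx = -(-3sin(x))/(cos(y)) = 3sin(x)/cos(y)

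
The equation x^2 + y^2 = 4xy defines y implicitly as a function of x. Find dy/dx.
Differentiate the relation implicitly: treat y = y(x) and apply the chain rule, so every y-derivative picks up a y' = dy/dx factor.

With everything moved to the left-hand side, differentiate term by term:
  d/dx[x^2] = 2x
  d/dx[-4xy] = -4x·y' - 4y
  d/dx[y^2] = 2y·y'

Separating the contributions that come from x directly and those that come through y:
  without y':      2x - 4y
  multiplying y':  -4x + 2y

so (2x - 4y) + (-4x + 2y)·y' = 0, and therefore
  dy/dx = -(2x - 4y)/(-4x + 2y) = (x - 2y)/(2x - y)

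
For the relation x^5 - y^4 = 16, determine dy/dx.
Take d/dx of both sides. Since y is implicitly a function of x, the chain rule attaches a y' = dy/dx factor whenever we differentiate through y.

Set F(x, y) = (left side) − (right side), so the curve is F = 0. Differentiating each term of F:
  d/dx[x^5] = 5x^4
  d/dx[-y^4] = -4y^3·y'
  d/dx[-16] = 0

Collecting, the y'-free part is the partial derivative in x and the y' coefficient is the partial derivative in y:
  ∂F/∂x = 5x^4
  ∂F/∂y = -4y^3

so d/dx[F(x, y(x))] = ∂F/∂x + (∂F/∂y)·y' = 0. Rearranging,
  dy/dx = -(∂F/∂x)/(∂F/∂y) = -(5x^4)/(-4y^3) = 5x^4/(4y^3)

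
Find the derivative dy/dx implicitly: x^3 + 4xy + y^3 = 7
Apply d/dx to both sides, remembering that y depends on x. Each occurrence of y therefore brings in a y' = dy/dx via the chain rule.

With F(x, y) equal to the left-hand side minus the right, differentiate F term by term:
  d/dx[x^3] = 3x^2
  d/dx[4xy] = 4x·y' + 4y
  d/dx[y^3] = 3y^2·y'
  d/dx[-7] = 0
Adding these up, d/dx[F] = 0 becomes
  (3x^2 + 4y) + (4x + 3y^2)·y' = 0,
so isolating y',
  dy/dx = -(3x^2 + 4y)/(4x + 3y^2) = (-3x^2 - 4y)/(4x + 3y^2)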